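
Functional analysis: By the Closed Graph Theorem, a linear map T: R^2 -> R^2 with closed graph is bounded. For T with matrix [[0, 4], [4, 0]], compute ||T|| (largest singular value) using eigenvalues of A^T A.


A^T A = [[16, 0], [0, 16]]
trace(A^T A) = 32, det(A^T A) = 256
discriminant = 32^2 - 4*256 = 0
Largest eigenvalue of A^T A = (trace + sqrt(disc))/2 = 16.0000
||T|| = sqrt(16.0000) = 4.0000

4.0000


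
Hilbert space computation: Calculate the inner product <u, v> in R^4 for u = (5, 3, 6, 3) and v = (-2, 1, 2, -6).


Computing the standard inner product <u, v> = sum u_i * v_i
= 5*-2 + 3*1 + 6*2 + 3*-6
= -10 + 3 + 12 + -18
= -13

-13


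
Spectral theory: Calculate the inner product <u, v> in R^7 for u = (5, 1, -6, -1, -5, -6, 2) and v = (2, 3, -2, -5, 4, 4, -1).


Computing the standard inner product <u, v> = sum u_i * v_i
= 5*2 + 1*3 + -6*-2 + -1*-5 + -5*4 + -6*4 + 2*-1
= 10 + 3 + 12 + 5 + -20 + -24 + -2
= -16

-16


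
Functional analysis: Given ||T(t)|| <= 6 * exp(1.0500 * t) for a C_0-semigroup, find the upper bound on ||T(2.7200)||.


||T(2.7200)|| <= 6 * exp(1.0500 * 2.7200)
= 6 * exp(2.8560)
= 6 * 17.3918
= 104.3509

104.3509


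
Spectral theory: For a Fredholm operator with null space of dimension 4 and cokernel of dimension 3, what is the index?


The Fredholm index is defined as ind(T) = dim(ker T) - dim(coker T)
= 4 - 3
= 1

1


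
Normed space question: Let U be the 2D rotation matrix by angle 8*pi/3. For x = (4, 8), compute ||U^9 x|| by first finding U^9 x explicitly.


U is a rotation by theta = 8*pi/3
U^9 = rotation by 9*theta = 72*pi/3 = 0*pi/3 (mod 2*pi)
cos(0*pi/3) = 1.0000, sin(0*pi/3) = 0.0000
U^9 x = (1.0000 * 4 - 0.0000 * 8, 0.0000 * 4 + 1.0000 * 8)
= (4.0000, 8.0000)
||U^9 x|| = sqrt(4.0000^2 + 8.0000^2) = sqrt(80.0000) = 8.9443

8.9443


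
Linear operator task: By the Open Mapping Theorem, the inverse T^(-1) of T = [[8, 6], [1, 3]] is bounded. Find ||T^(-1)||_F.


det(T) = 8*3 - 6*1 = 18
T^(-1) = (1/18) * [[3, -6], [-1, 8]] = [[0.1667, -0.3333], [-0.0556, 0.4444]]
||T^(-1)||_F^2 = 0.1667^2 + (-0.3333)^2 + (-0.0556)^2 + 0.4444^2 = 0.3395
||T^(-1)||_F = sqrt(0.3395) = 0.5827

0.5827


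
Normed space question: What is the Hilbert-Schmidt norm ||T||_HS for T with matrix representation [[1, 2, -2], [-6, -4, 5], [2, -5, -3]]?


The Hilbert-Schmidt norm is sqrt(sum of squares of all entries).
Sum of squares = 1^2 + 2^2 + (-2)^2 + (-6)^2 + (-4)^2 + 5^2 + 2^2 + (-5)^2 + (-3)^2
= 1 + 4 + 4 + 36 + 16 + 25 + 4 + 25 + 9 = 124
||T||_HS = sqrt(124) = 11.1355

11.1355


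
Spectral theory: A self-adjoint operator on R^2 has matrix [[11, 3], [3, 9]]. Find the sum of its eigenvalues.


For a self-adjoint (symmetric) matrix, the eigenvalues are real.
The sum of eigenvalues equals the trace of the matrix.
trace = 11 + 9 = 20

20


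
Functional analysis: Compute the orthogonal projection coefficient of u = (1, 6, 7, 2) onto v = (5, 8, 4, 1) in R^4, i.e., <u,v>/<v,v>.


Computing <u,v> = 1*5 + 6*8 + 7*4 + 2*1 = 83
Computing <v,v> = 5^2 + 8^2 + 4^2 + 1^2 = 106
Projection coefficient = 83/106 = 0.7830

0.7830


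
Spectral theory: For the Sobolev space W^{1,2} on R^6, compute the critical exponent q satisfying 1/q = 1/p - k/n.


Using the Sobolev embedding formula: 1/q = 1/p - k/n
1/q = 1/2 - 1/6 = 1/3
q = 1/(1/3) = 3

3.0000


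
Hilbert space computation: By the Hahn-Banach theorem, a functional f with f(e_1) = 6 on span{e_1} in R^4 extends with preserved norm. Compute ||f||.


The norm of f is given by ||f|| = sup_{||x||=1} |f(x)|.
On span{e_1}, ||e_1|| = 1, so ||f|| = |f(e_1)| / ||e_1||
= |6| / 1 = 6.0000

6.0000


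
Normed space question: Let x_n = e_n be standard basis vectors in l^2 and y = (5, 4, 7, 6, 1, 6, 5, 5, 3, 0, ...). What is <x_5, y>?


x_5 = e_5 is the standard basis vector with 1 in position 5.
<x_5, y> = y_5 = 1
As n -> infinity, <x_n, y> -> 0, confirming weak convergence of (x_n) to 0.

1


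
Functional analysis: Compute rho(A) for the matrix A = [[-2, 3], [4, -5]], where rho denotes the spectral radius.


For a 2x2 matrix, eigenvalues satisfy lambda^2 - (trace)*lambda + det = 0
trace = -2 + -5 = -7
det = -2*-5 - 3*4 = -2
discriminant = (-7)^2 - 4*(-2) = 57
spectral radius = max |eigenvalue| = 7.2749

7.2749


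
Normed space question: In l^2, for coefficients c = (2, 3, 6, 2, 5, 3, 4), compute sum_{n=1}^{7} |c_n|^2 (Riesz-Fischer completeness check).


sum |c_n|^2 = 2^2 + 3^2 + 6^2 + 2^2 + 5^2 + 3^2 + 4^2
= 4 + 9 + 36 + 4 + 25 + 9 + 16
= 103

103


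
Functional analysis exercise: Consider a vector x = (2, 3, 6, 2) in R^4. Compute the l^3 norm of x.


The l^3 norm = (sum |x_i|^3)^(1/3)
Sum of 3th powers = 8 + 27 + 216 + 8 = 259
||x||_3 = (259)^(1/3) = 6.3743

6.3743


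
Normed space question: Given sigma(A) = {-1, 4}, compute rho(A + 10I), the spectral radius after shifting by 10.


Spectrum of A + 10I = {9, 14}
Spectral radius = max |lambda| over the shifted spectrum
= max(9, 14) = 14

14


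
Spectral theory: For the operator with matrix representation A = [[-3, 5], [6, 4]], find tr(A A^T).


trace(A * A^T) = sum of squares of all entries
= (-3)^2 + 5^2 + 6^2 + 4^2
= 9 + 25 + 36 + 16
= 86

86


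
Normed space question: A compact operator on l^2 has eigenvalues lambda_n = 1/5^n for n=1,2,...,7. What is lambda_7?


The eigenvalue formula gives lambda_7 = 1/5^7
= 1/78125
= 1.2800e-05

1.2800e-05


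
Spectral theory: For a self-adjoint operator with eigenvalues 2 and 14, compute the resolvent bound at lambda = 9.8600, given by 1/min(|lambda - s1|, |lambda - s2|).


dist(9.8600, {2, 14}) = min(|9.8600 - 2|, |9.8600 - 14|)
= min(7.8600, 4.1400) = 4.1400
Resolvent bound = 1/4.1400 = 0.2415

0.2415


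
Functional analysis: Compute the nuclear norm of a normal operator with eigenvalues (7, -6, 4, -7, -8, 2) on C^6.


For a normal operator, singular values equal |eigenvalues|.
Trace norm = sum |lambda_i| = 7 + 6 + 4 + 7 + 8 + 2
= 34

34


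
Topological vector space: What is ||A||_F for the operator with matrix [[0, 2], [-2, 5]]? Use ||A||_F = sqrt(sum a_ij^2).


||A||_F^2 = sum a_ij^2
= 0^2 + 2^2 + (-2)^2 + 5^2
= 0 + 4 + 4 + 25 = 33
||A||_F = sqrt(33) = 5.7446

5.7446


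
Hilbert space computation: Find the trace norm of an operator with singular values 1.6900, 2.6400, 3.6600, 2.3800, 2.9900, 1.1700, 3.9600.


The nuclear norm is the sum of all singular values.
||T||_1 = 1.6900 + 2.6400 + 3.6600 + 2.3800 + 2.9900 + 1.1700 + 3.9600
= 18.4900

18.4900


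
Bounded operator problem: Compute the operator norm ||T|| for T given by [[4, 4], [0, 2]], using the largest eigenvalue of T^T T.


A^T A = [[16, 16], [16, 20]]
trace(A^T A) = 36, det(A^T A) = 64
discriminant = 36^2 - 4*64 = 1040
Largest eigenvalue of A^T A = (trace + sqrt(disc))/2 = 34.1245
||T|| = sqrt(34.1245) = 5.8416

5.8416


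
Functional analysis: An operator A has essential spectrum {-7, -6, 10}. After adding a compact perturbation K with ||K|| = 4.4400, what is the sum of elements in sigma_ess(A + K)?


By Weyl's theorem, the essential spectrum is invariant under compact perturbations.
sigma_ess(A + K) = sigma_ess(A) = {-7, -6, 10}
Sum = -7 + -6 + 10 = -3

-3


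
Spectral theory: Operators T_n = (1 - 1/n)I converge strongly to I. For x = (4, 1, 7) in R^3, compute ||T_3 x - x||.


T_3 x - x = (1 - 1/3)x - x = -x/3
||x|| = sqrt(66) = 8.1240
||T_3 x - x|| = ||x||/3 = 8.1240/3 = 2.7080

2.7080


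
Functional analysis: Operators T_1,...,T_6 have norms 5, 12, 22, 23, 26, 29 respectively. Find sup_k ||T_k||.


By the Uniform Boundedness Principle, the supremum of norms is finite.
sup_k ||T_k|| = max(5, 12, 22, 23, 26, 29) = 29

29


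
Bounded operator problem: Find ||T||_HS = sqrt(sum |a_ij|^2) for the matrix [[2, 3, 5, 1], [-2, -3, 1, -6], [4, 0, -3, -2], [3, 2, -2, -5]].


The Hilbert-Schmidt norm is sqrt(sum of squares of all entries).
Sum of squares = 2^2 + 3^2 + 5^2 + 1^2 + (-2)^2 + (-3)^2 + 1^2 + (-6)^2 + 4^2 + 0^2 + (-3)^2 + (-2)^2 + 3^2 + 2^2 + (-2)^2 + (-5)^2
= 4 + 9 + 25 + 1 + 4 + 9 + 1 + 36 + 16 + 0 + 9 + 4 + 9 + 4 + 4 + 25 = 160
||T||_HS = sqrt(160) = 12.6491

12.6491


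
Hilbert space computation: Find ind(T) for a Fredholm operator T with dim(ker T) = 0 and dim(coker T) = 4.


The Fredholm index is defined as ind(T) = dim(ker T) - dim(coker T)
= 0 - 4
= -4

-4


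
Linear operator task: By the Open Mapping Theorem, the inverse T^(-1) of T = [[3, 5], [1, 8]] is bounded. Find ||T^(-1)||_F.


det(T) = 3*8 - 5*1 = 19
T^(-1) = (1/19) * [[8, -5], [-1, 3]] = [[0.4211, -0.2632], [-0.0526, 0.1579]]
||T^(-1)||_F^2 = 0.4211^2 + (-0.2632)^2 + (-0.0526)^2 + 0.1579^2 = 0.2742
||T^(-1)||_F = sqrt(0.2742) = 0.5237

0.5237


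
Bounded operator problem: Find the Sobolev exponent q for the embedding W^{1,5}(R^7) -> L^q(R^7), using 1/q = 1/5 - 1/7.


Using the Sobolev embedding formula: 1/q = 1/p - k/n
1/q = 1/5 - 1/7 = 2/35
q = 1/(2/35) = 35/2 = 17.5000

17.5000


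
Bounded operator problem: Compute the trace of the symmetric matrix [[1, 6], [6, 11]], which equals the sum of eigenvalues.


For a self-adjoint (symmetric) matrix, the eigenvalues are real.
The sum of eigenvalues equals the trace of the matrix.
trace = 1 + 11 = 12

12


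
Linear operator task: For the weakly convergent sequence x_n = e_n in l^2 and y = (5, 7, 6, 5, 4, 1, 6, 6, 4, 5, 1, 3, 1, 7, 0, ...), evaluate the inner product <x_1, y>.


x_1 = e_1 is the standard basis vector with 1 in position 1.
<x_1, y> = y_1 = 5
As n -> infinity, <x_n, y> -> 0, confirming weak convergence of (x_n) to 0.

5


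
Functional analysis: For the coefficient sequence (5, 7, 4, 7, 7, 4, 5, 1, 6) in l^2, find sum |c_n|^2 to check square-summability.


sum |c_n|^2 = 5^2 + 7^2 + 4^2 + 7^2 + 7^2 + 4^2 + 5^2 + 1^2 + 6^2
= 25 + 49 + 16 + 49 + 49 + 16 + 25 + 1 + 36
= 266

266


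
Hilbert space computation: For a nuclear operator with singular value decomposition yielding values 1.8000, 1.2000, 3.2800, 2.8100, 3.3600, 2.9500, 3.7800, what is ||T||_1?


The nuclear norm is the sum of all singular values.
||T||_1 = 1.8000 + 1.2000 + 3.2800 + 2.8100 + 3.3600 + 2.9500 + 3.7800
= 19.1800

19.1800


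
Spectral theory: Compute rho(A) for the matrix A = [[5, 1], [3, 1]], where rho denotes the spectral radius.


For a 2x2 matrix, eigenvalues satisfy lambda^2 - (trace)*lambda + det = 0
trace = 5 + 1 = 6
det = 5*1 - 1*3 = 2
discriminant = 6^2 - 4*(2) = 28
spectral radius = max |eigenvalue| = 5.6458

5.6458


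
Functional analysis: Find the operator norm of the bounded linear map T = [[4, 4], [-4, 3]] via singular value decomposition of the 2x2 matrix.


A^T A = [[32, 4], [4, 25]]
trace(A^T A) = 57, det(A^T A) = 784
discriminant = 57^2 - 4*784 = 113
Largest eigenvalue of A^T A = (trace + sqrt(disc))/2 = 33.8151
||T|| = sqrt(33.8151) = 5.8151

5.8151


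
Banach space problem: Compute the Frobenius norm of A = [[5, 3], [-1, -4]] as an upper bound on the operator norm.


||A||_F^2 = sum a_ij^2
= 5^2 + 3^2 + (-1)^2 + (-4)^2
= 25 + 9 + 1 + 16 = 51
||A||_F = sqrt(51) = 7.1414

7.1414


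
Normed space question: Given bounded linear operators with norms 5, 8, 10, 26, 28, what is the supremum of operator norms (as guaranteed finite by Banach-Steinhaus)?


By the Uniform Boundedness Principle, the supremum of norms is finite.
sup_k ||T_k|| = max(5, 8, 10, 26, 28) = 28

28


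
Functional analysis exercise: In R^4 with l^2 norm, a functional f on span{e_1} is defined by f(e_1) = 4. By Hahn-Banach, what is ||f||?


The norm of f is given by ||f|| = sup_{||x||=1} |f(x)|.
On span{e_1}, ||e_1|| = 1, so ||f|| = |f(e_1)| / ||e_1||
= |4| / 1 = 4.0000

4.0000


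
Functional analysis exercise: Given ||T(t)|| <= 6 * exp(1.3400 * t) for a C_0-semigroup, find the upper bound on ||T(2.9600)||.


||T(2.9600)|| <= 6 * exp(1.3400 * 2.9600)
= 6 * exp(3.9664)
= 6 * 52.7941
= 316.7648

316.7648


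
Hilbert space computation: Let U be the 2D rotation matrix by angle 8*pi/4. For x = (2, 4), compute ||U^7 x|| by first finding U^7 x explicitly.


U is a rotation by theta = 8*pi/4
U^7 = rotation by 7*theta = 56*pi/4 = 0*pi/4 (mod 2*pi)
cos(0*pi/4) = 1.0000, sin(0*pi/4) = 0.0000
U^7 x = (1.0000 * 2 - 0.0000 * 4, 0.0000 * 2 + 1.0000 * 4)
= (2.0000, 4.0000)
||U^7 x|| = sqrt(2.0000^2 + 4.0000^2) = sqrt(20.0000) = 4.4721

4.4721


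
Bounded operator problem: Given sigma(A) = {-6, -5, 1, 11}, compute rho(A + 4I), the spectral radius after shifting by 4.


Spectrum of A + 4I = {-2, -1, 5, 15}
Spectral radius = max |lambda| over the shifted spectrum
= max(2, 1, 5, 15) = 15

15


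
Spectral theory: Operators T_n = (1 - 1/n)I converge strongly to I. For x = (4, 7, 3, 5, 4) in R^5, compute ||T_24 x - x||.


T_24 x - x = (1 - 1/24)x - x = -x/24
||x|| = sqrt(115) = 10.7238
||T_24 x - x|| = ||x||/24 = 10.7238/24 = 0.4468

0.4468


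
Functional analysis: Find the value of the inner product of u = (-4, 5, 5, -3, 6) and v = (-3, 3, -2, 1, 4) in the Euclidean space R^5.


Computing the standard inner product <u, v> = sum u_i * v_i
= -4*-3 + 5*3 + 5*-2 + -3*1 + 6*4
= 12 + 15 + -10 + -3 + 24
= 38

38


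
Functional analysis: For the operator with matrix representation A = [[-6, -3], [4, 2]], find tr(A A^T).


trace(A * A^T) = sum of squares of all entries
= (-6)^2 + (-3)^2 + 4^2 + 2^2
= 36 + 9 + 16 + 4
= 65

65


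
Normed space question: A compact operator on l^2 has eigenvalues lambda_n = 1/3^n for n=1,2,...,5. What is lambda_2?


The eigenvalue formula gives lambda_2 = 1/3^2
= 1/9
= 0.1111

0.1111


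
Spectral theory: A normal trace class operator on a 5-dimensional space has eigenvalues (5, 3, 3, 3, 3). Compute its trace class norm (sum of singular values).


For a normal operator, singular values equal |eigenvalues|.
Trace norm = sum |lambda_i| = 5 + 3 + 3 + 3 + 3
= 17

17


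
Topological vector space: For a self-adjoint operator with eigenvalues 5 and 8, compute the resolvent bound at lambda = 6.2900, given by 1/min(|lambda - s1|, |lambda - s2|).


dist(6.2900, {5, 8}) = min(|6.2900 - 5|, |6.2900 - 8|)
= min(1.2900, 1.7100) = 1.2900
Resolvent bound = 1/1.2900 = 0.7752

0.7752


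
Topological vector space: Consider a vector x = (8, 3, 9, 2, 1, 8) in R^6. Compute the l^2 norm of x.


The l^2 norm = (sum |x_i|^2)^(1/2)
Sum of 2th powers = 64 + 9 + 81 + 4 + 1 + 64 = 223
||x||_2 = (223)^(1/2) = 14.9332

14.9332


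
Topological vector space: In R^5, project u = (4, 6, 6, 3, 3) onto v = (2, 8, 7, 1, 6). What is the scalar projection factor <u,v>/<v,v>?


Computing <u,v> = 4*2 + 6*8 + 6*7 + 3*1 + 3*6 = 119
Computing <v,v> = 2^2 + 8^2 + 7^2 + 1^2 + 6^2 = 154
Projection coefficient = 119/154 = 0.7727

0.7727


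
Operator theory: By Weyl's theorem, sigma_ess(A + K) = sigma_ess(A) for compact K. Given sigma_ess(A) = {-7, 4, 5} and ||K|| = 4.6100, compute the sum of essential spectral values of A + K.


By Weyl's theorem, the essential spectrum is invariant under compact perturbations.
sigma_ess(A + K) = sigma_ess(A) = {-7, 4, 5}
Sum = -7 + 4 + 5 = 2

2


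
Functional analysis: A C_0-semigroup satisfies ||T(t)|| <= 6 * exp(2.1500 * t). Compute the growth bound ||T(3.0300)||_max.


||T(3.0300)|| <= 6 * exp(2.1500 * 3.0300)
= 6 * exp(6.5145)
= 6 * 674.8564
= 4049.1387

4049.1387


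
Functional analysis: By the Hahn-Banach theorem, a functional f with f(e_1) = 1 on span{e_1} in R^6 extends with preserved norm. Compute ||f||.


The norm of f is given by ||f|| = sup_{||x||=1} |f(x)|.
On span{e_1}, ||e_1|| = 1, so ||f|| = |f(e_1)| / ||e_1||
= |1| / 1 = 1.0000

1.0000


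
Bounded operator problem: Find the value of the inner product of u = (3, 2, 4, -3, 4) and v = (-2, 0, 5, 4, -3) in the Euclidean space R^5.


Computing the standard inner product <u, v> = sum u_i * v_i
= 3*-2 + 2*0 + 4*5 + -3*4 + 4*-3
= -6 + 0 + 20 + -12 + -12
= -10

-10


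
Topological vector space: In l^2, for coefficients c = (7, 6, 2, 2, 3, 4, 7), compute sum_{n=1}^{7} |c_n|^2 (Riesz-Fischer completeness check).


sum |c_n|^2 = 7^2 + 6^2 + 2^2 + 2^2 + 3^2 + 4^2 + 7^2
= 49 + 36 + 4 + 4 + 9 + 16 + 49
= 167

167


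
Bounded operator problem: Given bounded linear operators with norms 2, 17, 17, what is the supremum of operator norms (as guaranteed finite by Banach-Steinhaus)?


By the Uniform Boundedness Principle, the supremum of norms is finite.
sup_k ||T_k|| = max(2, 17, 17) = 17

17


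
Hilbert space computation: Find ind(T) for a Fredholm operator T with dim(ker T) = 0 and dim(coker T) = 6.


The Fredholm index is defined as ind(T) = dim(ker T) - dim(coker T)
= 0 - 6
= -6

-6


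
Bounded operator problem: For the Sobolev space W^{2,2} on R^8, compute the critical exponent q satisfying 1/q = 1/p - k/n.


Using the Sobolev embedding formula: 1/q = 1/p - k/n
1/q = 1/2 - 2/8 = 1/4
q = 1/(1/4) = 4

4.0000


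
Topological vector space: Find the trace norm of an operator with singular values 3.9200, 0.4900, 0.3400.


The nuclear norm is the sum of all singular values.
||T||_1 = 3.9200 + 0.4900 + 0.3400
= 4.7500

4.7500


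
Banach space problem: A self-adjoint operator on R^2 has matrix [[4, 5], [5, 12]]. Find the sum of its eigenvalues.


For a self-adjoint (symmetric) matrix, the eigenvalues are real.
The sum of eigenvalues equals the trace of the matrix.
trace = 4 + 12 = 16

16


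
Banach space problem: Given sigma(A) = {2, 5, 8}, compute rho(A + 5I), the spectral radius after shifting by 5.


Spectrum of A + 5I = {7, 10, 13}
Spectral radius = max |lambda| over the shifted spectrum
= max(7, 10, 13) = 13

13


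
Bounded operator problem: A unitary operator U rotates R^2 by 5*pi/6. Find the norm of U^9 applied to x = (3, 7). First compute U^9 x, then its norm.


U is a rotation by theta = 5*pi/6
U^9 = rotation by 9*theta = 45*pi/6 = 9*pi/6 (mod 2*pi)
cos(9*pi/6) = 0.0000, sin(9*pi/6) = -1.0000
U^9 x = (0.0000 * 3 - -1.0000 * 7, -1.0000 * 3 + 0.0000 * 7)
= (7.0000, -3.0000)
||U^9 x|| = sqrt(7.0000^2 + (-3.0000)^2) = sqrt(58.0000) = 7.6158

7.6158


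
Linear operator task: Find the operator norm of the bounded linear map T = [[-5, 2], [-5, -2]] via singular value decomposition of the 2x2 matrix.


A^T A = [[50, 0], [0, 8]]
trace(A^T A) = 58, det(A^T A) = 400
discriminant = 58^2 - 4*400 = 1764
Largest eigenvalue of A^T A = (trace + sqrt(disc))/2 = 50.0000
||T|| = sqrt(50.0000) = 7.0711

7.0711


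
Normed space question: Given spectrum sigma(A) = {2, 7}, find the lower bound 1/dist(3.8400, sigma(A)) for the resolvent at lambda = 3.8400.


dist(3.8400, {2, 7}) = min(|3.8400 - 2|, |3.8400 - 7|)
= min(1.8400, 3.1600) = 1.8400
Resolvent bound = 1/1.8400 = 0.5435

0.5435


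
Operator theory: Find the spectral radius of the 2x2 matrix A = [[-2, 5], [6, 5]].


For a 2x2 matrix, eigenvalues satisfy lambda^2 - (trace)*lambda + det = 0
trace = -2 + 5 = 3
det = -2*5 - 5*6 = -40
discriminant = 3^2 - 4*(-40) = 169
spectral radius = max |eigenvalue| = 8.0000

8.0000


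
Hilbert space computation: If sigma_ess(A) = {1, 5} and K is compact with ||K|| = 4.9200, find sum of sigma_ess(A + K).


By Weyl's theorem, the essential spectrum is invariant under compact perturbations.
sigma_ess(A + K) = sigma_ess(A) = {1, 5}
Sum = 1 + 5 = 6

6


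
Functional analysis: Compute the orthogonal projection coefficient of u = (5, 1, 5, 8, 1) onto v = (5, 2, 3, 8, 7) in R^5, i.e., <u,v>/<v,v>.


Computing <u,v> = 5*5 + 1*2 + 5*3 + 8*8 + 1*7 = 113
Computing <v,v> = 5^2 + 2^2 + 3^2 + 8^2 + 7^2 = 151
Projection coefficient = 113/151 = 0.7483

0.7483


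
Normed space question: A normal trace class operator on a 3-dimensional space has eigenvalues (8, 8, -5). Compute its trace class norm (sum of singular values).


For a normal operator, singular values equal |eigenvalues|.
Trace norm = sum |lambda_i| = 8 + 8 + 5
= 21

21


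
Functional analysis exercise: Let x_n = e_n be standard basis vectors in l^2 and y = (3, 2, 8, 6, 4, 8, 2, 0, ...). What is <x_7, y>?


x_7 = e_7 is the standard basis vector with 1 in position 7.
<x_7, y> = y_7 = 2
As n -> infinity, <x_n, y> -> 0, confirming weak convergence of (x_n) to 0.

2


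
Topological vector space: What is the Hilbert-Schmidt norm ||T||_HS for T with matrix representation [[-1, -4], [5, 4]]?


The Hilbert-Schmidt norm is sqrt(sum of squares of all entries).
Sum of squares = (-1)^2 + (-4)^2 + 5^2 + 4^2
= 1 + 16 + 25 + 16 = 58
||T||_HS = sqrt(58) = 7.6158

7.6158


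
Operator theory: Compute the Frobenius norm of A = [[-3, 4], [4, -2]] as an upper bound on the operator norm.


||A||_F^2 = sum a_ij^2
= (-3)^2 + 4^2 + 4^2 + (-2)^2
= 9 + 16 + 16 + 4 = 45
||A||_F = sqrt(45) = 6.7082

6.7082


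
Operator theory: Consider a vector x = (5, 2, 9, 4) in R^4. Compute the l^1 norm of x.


The l^1 norm equals the sum of absolute values of all components.
||x||_1 = 5 + 2 + 9 + 4
= 20

20.0000


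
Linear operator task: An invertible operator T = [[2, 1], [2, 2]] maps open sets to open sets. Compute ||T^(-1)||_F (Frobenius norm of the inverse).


det(T) = 2*2 - 1*2 = 2
T^(-1) = (1/2) * [[2, -1], [-2, 2]] = [[1.0000, -0.5000], [-1.0000, 1.0000]]
||T^(-1)||_F^2 = 1.0000^2 + (-0.5000)^2 + (-1.0000)^2 + 1.0000^2 = 3.2500
||T^(-1)||_F = sqrt(3.2500) = 1.8028

1.8028


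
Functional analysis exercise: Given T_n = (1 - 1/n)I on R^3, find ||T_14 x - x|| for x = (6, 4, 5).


T_14 x - x = (1 - 1/14)x - x = -x/14
||x|| = sqrt(77) = 8.7750
||T_14 x - x|| = ||x||/14 = 8.7750/14 = 0.6268

0.6268


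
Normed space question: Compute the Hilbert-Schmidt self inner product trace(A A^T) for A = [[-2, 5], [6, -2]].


trace(A * A^T) = sum of squares of all entries
= (-2)^2 + 5^2 + 6^2 + (-2)^2
= 4 + 25 + 36 + 4
= 69

69


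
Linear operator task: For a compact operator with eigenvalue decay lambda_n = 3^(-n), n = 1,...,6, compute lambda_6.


The eigenvalue formula gives lambda_6 = 1/3^6
= 1/729
= 0.0014

0.0014


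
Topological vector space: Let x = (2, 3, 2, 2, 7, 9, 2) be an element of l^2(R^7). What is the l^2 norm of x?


The l^2 norm = (sum |x_i|^2)^(1/2)
Sum of 2th powers = 4 + 9 + 4 + 4 + 49 + 81 + 4 = 155
||x||_2 = (155)^(1/2) = 12.4499

12.4499


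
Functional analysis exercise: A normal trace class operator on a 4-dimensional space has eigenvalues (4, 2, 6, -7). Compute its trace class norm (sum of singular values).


For a normal operator, singular values equal |eigenvalues|.
Trace norm = sum |lambda_i| = 4 + 2 + 6 + 7
= 19

19


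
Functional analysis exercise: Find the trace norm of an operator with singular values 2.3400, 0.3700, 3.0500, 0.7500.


The nuclear norm is the sum of all singular values.
||T||_1 = 2.3400 + 0.3700 + 3.0500 + 0.7500
= 6.5100

6.5100


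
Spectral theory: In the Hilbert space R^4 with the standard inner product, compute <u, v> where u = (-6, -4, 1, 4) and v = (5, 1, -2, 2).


Computing the standard inner product <u, v> = sum u_i * v_i
= -6*5 + -4*1 + 1*-2 + 4*2
= -30 + -4 + -2 + 8
= -28

-28


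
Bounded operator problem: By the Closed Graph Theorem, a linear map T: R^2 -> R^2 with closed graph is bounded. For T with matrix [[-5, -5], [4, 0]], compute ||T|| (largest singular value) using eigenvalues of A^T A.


A^T A = [[41, 25], [25, 25]]
trace(A^T A) = 66, det(A^T A) = 400
discriminant = 66^2 - 4*400 = 2756
Largest eigenvalue of A^T A = (trace + sqrt(disc))/2 = 59.2488
||T|| = sqrt(59.2488) = 7.6973

7.6973


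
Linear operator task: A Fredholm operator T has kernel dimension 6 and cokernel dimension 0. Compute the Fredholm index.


The Fredholm index is defined as ind(T) = dim(ker T) - dim(coker T)
= 6 - 0
= 6

6


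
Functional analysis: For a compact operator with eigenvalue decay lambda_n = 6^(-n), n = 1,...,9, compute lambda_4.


The eigenvalue formula gives lambda_4 = 1/6^4
= 1/1296
= 7.7160e-04

7.7160e-04


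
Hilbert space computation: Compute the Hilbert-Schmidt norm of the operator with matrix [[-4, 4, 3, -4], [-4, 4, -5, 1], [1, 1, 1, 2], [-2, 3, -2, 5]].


The Hilbert-Schmidt norm is sqrt(sum of squares of all entries).
Sum of squares = (-4)^2 + 4^2 + 3^2 + (-4)^2 + (-4)^2 + 4^2 + (-5)^2 + 1^2 + 1^2 + 1^2 + 1^2 + 2^2 + (-2)^2 + 3^2 + (-2)^2 + 5^2
= 16 + 16 + 9 + 16 + 16 + 16 + 25 + 1 + 1 + 1 + 1 + 4 + 4 + 9 + 4 + 25 = 164
||T||_HS = sqrt(164) = 12.8062

12.8062


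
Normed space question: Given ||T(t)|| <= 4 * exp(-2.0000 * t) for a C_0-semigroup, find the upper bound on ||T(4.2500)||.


||T(4.2500)|| <= 4 * exp(-2.0000 * 4.2500)
= 4 * exp(-8.5000)
= 4 * 2.0347e-04
= 8.1387e-04

8.1387e-04


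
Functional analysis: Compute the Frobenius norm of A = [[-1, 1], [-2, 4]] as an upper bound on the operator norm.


||A||_F^2 = sum a_ij^2
= (-1)^2 + 1^2 + (-2)^2 + 4^2
= 1 + 1 + 4 + 16 = 22
||A||_F = sqrt(22) = 4.6904

4.6904


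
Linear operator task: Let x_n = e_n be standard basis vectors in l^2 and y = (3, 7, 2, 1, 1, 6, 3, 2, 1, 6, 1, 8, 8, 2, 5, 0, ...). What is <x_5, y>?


x_5 = e_5 is the standard basis vector with 1 in position 5.
<x_5, y> = y_5 = 1
As n -> infinity, <x_n, y> -> 0, confirming weak convergence of (x_n) to 0.

1


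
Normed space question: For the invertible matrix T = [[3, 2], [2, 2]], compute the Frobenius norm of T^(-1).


det(T) = 3*2 - 2*2 = 2
T^(-1) = (1/2) * [[2, -2], [-2, 3]] = [[1.0000, -1.0000], [-1.0000, 1.5000]]
||T^(-1)||_F^2 = 1.0000^2 + (-1.0000)^2 + (-1.0000)^2 + 1.5000^2 = 5.2500
||T^(-1)||_F = sqrt(5.2500) = 2.2913

2.2913


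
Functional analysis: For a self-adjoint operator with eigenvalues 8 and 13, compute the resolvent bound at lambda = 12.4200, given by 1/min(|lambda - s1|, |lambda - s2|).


dist(12.4200, {8, 13}) = min(|12.4200 - 8|, |12.4200 - 13|)
= min(4.4200, 0.5800) = 0.5800
Resolvent bound = 1/0.5800 = 1.7241

1.7241


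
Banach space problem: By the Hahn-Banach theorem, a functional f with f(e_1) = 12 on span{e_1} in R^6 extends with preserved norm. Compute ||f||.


The norm of f is given by ||f|| = sup_{||x||=1} |f(x)|.
On span{e_1}, ||e_1|| = 1, so ||f|| = |f(e_1)| / ||e_1||
= |12| / 1 = 12.0000

12.0000


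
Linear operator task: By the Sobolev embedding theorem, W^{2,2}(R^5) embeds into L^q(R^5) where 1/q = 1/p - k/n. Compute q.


Using the Sobolev embedding formula: 1/q = 1/p - k/n
1/q = 1/2 - 2/5 = 1/10
q = 1/(1/10) = 10

10.0000


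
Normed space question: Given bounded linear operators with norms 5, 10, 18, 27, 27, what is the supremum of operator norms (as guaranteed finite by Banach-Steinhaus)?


By the Uniform Boundedness Principle, the supremum of norms is finite.
sup_k ||T_k|| = max(5, 10, 18, 27, 27) = 27

27


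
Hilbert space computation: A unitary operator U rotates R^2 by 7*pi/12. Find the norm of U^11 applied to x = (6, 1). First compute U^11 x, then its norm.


U is a rotation by theta = 7*pi/12
U^11 = rotation by 11*theta = 77*pi/12 = 5*pi/12 (mod 2*pi)
cos(5*pi/12) = 0.2588, sin(5*pi/12) = 0.9659
U^11 x = (0.2588 * 6 - 0.9659 * 1, 0.9659 * 6 + 0.2588 * 1)
= (0.5870, 6.0544)
||U^11 x|| = sqrt(0.5870^2 + 6.0544^2) = sqrt(37.0000) = 6.0828

6.0828


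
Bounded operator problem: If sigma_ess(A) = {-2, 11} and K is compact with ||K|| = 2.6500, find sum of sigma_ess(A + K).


By Weyl's theorem, the essential spectrum is invariant under compact perturbations.
sigma_ess(A + K) = sigma_ess(A) = {-2, 11}
Sum = -2 + 11 = 9

9


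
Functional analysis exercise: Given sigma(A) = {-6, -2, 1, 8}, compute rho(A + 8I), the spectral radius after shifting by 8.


Spectrum of A + 8I = {2, 6, 9, 16}
Spectral radius = max |lambda| over the shifted spectrum
= max(2, 6, 9, 16) = 16

16


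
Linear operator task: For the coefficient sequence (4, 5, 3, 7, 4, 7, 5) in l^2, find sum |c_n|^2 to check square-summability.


sum |c_n|^2 = 4^2 + 5^2 + 3^2 + 7^2 + 4^2 + 7^2 + 5^2
= 16 + 25 + 9 + 49 + 16 + 49 + 25
= 189

189


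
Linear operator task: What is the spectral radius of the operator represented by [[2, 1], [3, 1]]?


For a 2x2 matrix, eigenvalues satisfy lambda^2 - (trace)*lambda + det = 0
trace = 2 + 1 = 3
det = 2*1 - 1*3 = -1
discriminant = 3^2 - 4*(-1) = 13
spectral radius = max |eigenvalue| = 3.3028

3.3028


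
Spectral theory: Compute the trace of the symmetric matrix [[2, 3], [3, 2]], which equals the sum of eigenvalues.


For a self-adjoint (symmetric) matrix, the eigenvalues are real.
The sum of eigenvalues equals the trace of the matrix.
trace = 2 + 2 = 4

4


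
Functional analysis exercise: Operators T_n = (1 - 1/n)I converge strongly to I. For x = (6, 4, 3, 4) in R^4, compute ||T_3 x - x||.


T_3 x - x = (1 - 1/3)x - x = -x/3
||x|| = sqrt(77) = 8.7750
||T_3 x - x|| = ||x||/3 = 8.7750/3 = 2.9250

2.9250


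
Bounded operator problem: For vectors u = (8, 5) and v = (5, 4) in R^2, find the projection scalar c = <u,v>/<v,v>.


Computing <u,v> = 8*5 + 5*4 = 60
Computing <v,v> = 5^2 + 4^2 = 41
Projection coefficient = 60/41 = 1.4634

1.4634


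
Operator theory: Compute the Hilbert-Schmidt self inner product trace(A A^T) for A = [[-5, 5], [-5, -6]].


trace(A * A^T) = sum of squares of all entries
= (-5)^2 + 5^2 + (-5)^2 + (-6)^2
= 25 + 25 + 25 + 36
= 111

111


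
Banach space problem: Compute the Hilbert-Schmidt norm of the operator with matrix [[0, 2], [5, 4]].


The Hilbert-Schmidt norm is sqrt(sum of squares of all entries).
Sum of squares = 0^2 + 2^2 + 5^2 + 4^2
= 0 + 4 + 25 + 16 = 45
||T||_HS = sqrt(45) = 6.7082

6.7082


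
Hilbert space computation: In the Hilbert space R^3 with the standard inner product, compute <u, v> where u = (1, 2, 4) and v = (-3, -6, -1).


Computing the standard inner product <u, v> = sum u_i * v_i
= 1*-3 + 2*-6 + 4*-1
= -3 + -12 + -4
= -19

-19


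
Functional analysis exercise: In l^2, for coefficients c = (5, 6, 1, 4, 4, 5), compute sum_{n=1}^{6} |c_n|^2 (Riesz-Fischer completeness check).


sum |c_n|^2 = 5^2 + 6^2 + 1^2 + 4^2 + 4^2 + 5^2
= 25 + 36 + 1 + 16 + 16 + 25
= 119

119


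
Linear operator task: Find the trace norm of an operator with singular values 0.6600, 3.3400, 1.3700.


The nuclear norm is the sum of all singular values.
||T||_1 = 0.6600 + 3.3400 + 1.3700
= 5.3700

5.3700


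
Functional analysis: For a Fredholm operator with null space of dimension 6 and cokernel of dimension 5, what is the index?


The Fredholm index is defined as ind(T) = dim(ker T) - dim(coker T)
= 6 - 5
= 1

1


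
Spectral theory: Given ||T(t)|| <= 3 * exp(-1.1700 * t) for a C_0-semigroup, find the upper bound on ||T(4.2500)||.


||T(4.2500)|| <= 3 * exp(-1.1700 * 4.2500)
= 3 * exp(-4.9725)
= 3 * 0.0069
= 0.0208

0.0208


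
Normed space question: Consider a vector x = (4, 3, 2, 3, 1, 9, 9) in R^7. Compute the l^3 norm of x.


The l^3 norm = (sum |x_i|^3)^(1/3)
Sum of 3th powers = 64 + 27 + 8 + 27 + 1 + 729 + 729 = 1585
||x||_3 = (1585)^(1/3) = 11.6594

11.6594


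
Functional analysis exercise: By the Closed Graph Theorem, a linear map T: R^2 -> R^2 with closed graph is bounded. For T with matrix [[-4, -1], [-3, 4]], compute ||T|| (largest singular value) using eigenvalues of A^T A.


A^T A = [[25, -8], [-8, 17]]
trace(A^T A) = 42, det(A^T A) = 361
discriminant = 42^2 - 4*361 = 320
Largest eigenvalue of A^T A = (trace + sqrt(disc))/2 = 29.9443
||T|| = sqrt(29.9443) = 5.4721

5.4721


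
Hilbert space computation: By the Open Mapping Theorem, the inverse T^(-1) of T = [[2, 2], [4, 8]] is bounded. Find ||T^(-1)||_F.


det(T) = 2*8 - 2*4 = 8
T^(-1) = (1/8) * [[8, -2], [-4, 2]] = [[1.0000, -0.2500], [-0.5000, 0.2500]]
||T^(-1)||_F^2 = 1.0000^2 + (-0.2500)^2 + (-0.5000)^2 + 0.2500^2 = 1.3750
||T^(-1)||_F = sqrt(1.3750) = 1.1726

1.1726


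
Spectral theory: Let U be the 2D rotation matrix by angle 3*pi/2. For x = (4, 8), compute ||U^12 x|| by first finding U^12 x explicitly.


U is a rotation by theta = 3*pi/2
U^12 = rotation by 12*theta = 36*pi/2 = 0*pi/2 (mod 2*pi)
cos(0*pi/2) = 1.0000, sin(0*pi/2) = 0.0000
U^12 x = (1.0000 * 4 - 0.0000 * 8, 0.0000 * 4 + 1.0000 * 8)
= (4.0000, 8.0000)
||U^12 x|| = sqrt(4.0000^2 + 8.0000^2) = sqrt(80.0000) = 8.9443

8.9443


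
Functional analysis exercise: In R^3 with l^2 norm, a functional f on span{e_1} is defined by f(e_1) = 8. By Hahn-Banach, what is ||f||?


The norm of f is given by ||f|| = sup_{||x||=1} |f(x)|.
On span{e_1}, ||e_1|| = 1, so ||f|| = |f(e_1)| / ||e_1||
= |8| / 1 = 8.0000

8.0000


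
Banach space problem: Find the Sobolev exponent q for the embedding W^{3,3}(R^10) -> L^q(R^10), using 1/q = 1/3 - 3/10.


Using the Sobolev embedding formula: 1/q = 1/p - k/n
1/q = 1/3 - 3/10 = 1/30
q = 1/(1/30) = 30

30.0000


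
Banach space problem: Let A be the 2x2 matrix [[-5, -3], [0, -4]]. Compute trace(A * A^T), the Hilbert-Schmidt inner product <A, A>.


trace(A * A^T) = sum of squares of all entries
= (-5)^2 + (-3)^2 + 0^2 + (-4)^2
= 25 + 9 + 0 + 16
= 50

50


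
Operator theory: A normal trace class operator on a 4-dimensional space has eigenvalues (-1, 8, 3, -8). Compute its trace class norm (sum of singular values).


For a normal operator, singular values equal |eigenvalues|.
Trace norm = sum |lambda_i| = 1 + 8 + 3 + 8
= 20

20


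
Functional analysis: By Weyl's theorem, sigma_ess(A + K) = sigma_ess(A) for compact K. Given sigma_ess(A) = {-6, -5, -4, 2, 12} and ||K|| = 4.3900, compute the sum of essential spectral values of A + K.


By Weyl's theorem, the essential spectrum is invariant under compact perturbations.
sigma_ess(A + K) = sigma_ess(A) = {-6, -5, -4, 2, 12}
Sum = -6 + -5 + -4 + 2 + 12 = -1

-1


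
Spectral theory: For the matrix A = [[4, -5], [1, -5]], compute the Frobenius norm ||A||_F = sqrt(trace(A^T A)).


||A||_F^2 = sum a_ij^2
= 4^2 + (-5)^2 + 1^2 + (-5)^2
= 16 + 25 + 1 + 25 = 67
||A||_F = sqrt(67) = 8.1854

8.1854


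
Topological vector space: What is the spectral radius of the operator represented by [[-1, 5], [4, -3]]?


For a 2x2 matrix, eigenvalues satisfy lambda^2 - (trace)*lambda + det = 0
trace = -1 + -3 = -4
det = -1*-3 - 5*4 = -17
discriminant = (-4)^2 - 4*(-17) = 84
spectral radius = max |eigenvalue| = 6.5826

6.5826


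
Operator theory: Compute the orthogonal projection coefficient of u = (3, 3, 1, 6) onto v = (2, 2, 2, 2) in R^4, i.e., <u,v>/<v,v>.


Computing <u,v> = 3*2 + 3*2 + 1*2 + 6*2 = 26
Computing <v,v> = 2^2 + 2^2 + 2^2 + 2^2 = 16
Projection coefficient = 26/16 = 1.6250

1.6250


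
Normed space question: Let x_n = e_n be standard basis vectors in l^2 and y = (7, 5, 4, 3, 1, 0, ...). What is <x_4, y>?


x_4 = e_4 is the standard basis vector with 1 in position 4.
<x_4, y> = y_4 = 3
As n -> infinity, <x_n, y> -> 0, confirming weak convergence of (x_n) to 0.

3


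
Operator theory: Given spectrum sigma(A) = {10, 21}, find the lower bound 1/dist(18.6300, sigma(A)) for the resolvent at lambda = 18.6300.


dist(18.6300, {10, 21}) = min(|18.6300 - 10|, |18.6300 - 21|)
= min(8.6300, 2.3700) = 2.3700
Resolvent bound = 1/2.3700 = 0.4219

0.4219


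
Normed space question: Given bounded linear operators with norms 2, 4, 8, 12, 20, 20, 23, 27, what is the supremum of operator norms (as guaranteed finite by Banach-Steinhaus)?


By the Uniform Boundedness Principle, the supremum of norms is finite.
sup_k ||T_k|| = max(2, 4, 8, 12, 20, 20, 23, 27) = 27

27


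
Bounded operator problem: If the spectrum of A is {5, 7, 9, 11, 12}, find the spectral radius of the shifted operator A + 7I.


Spectrum of A + 7I = {12, 14, 16, 18, 19}
Spectral radius = max |lambda| over the shifted spectrum
= max(12, 14, 16, 18, 19) = 19

19


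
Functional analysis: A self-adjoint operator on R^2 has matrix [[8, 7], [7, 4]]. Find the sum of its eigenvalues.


For a self-adjoint (symmetric) matrix, the eigenvalues are real.
The sum of eigenvalues equals the trace of the matrix.
trace = 8 + 4 = 12

12


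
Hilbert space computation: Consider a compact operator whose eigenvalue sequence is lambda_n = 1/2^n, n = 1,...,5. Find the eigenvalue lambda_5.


The eigenvalue formula gives lambda_5 = 1/2^5
= 1/32
= 0.0312

0.0312


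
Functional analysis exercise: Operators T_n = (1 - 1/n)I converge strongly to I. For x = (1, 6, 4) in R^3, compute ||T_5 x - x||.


T_5 x - x = (1 - 1/5)x - x = -x/5
||x|| = sqrt(53) = 7.2801
||T_5 x - x|| = ||x||/5 = 7.2801/5 = 1.4560

1.4560


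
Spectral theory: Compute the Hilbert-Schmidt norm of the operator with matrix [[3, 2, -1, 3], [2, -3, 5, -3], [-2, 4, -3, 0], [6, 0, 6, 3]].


The Hilbert-Schmidt norm is sqrt(sum of squares of all entries).
Sum of squares = 3^2 + 2^2 + (-1)^2 + 3^2 + 2^2 + (-3)^2 + 5^2 + (-3)^2 + (-2)^2 + 4^2 + (-3)^2 + 0^2 + 6^2 + 0^2 + 6^2 + 3^2
= 9 + 4 + 1 + 9 + 4 + 9 + 25 + 9 + 4 + 16 + 9 + 0 + 36 + 0 + 36 + 9 = 180
||T||_HS = sqrt(180) = 13.4164

13.4164


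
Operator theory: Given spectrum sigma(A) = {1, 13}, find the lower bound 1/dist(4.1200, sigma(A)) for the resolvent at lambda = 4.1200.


dist(4.1200, {1, 13}) = min(|4.1200 - 1|, |4.1200 - 13|)
= min(3.1200, 8.8800) = 3.1200
Resolvent bound = 1/3.1200 = 0.3205

0.3205


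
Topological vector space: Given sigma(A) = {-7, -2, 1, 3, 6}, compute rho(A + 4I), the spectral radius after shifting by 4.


Spectrum of A + 4I = {-3, 2, 5, 7, 10}
Spectral radius = max |lambda| over the shifted spectrum
= max(3, 2, 5, 7, 10) = 10

10


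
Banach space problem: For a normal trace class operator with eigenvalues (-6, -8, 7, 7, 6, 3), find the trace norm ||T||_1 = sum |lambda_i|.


For a normal operator, singular values equal |eigenvalues|.
Trace norm = sum |lambda_i| = 6 + 8 + 7 + 7 + 6 + 3
= 37

37


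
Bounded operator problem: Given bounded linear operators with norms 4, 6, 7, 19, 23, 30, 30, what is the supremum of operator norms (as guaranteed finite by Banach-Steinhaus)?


By the Uniform Boundedness Principle, the supremum of norms is finite.
sup_k ||T_k|| = max(4, 6, 7, 19, 23, 30, 30) = 30

30


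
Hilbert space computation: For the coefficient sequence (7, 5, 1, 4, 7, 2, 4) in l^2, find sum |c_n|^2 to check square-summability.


sum |c_n|^2 = 7^2 + 5^2 + 1^2 + 4^2 + 7^2 + 2^2 + 4^2
= 49 + 25 + 1 + 16 + 49 + 4 + 16
= 160

160


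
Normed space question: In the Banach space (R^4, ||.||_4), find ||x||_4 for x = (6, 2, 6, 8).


The l^4 norm = (sum |x_i|^4)^(1/4)
Sum of 4th powers = 1296 + 16 + 1296 + 4096 = 6704
||x||_4 = (6704)^(1/4) = 9.0486

9.0486


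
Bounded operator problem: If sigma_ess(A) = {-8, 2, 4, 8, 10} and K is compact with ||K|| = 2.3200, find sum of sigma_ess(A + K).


By Weyl's theorem, the essential spectrum is invariant under compact perturbations.
sigma_ess(A + K) = sigma_ess(A) = {-8, 2, 4, 8, 10}
Sum = -8 + 2 + 4 + 8 + 10 = 16

16


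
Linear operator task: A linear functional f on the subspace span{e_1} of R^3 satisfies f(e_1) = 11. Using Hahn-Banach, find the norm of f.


The norm of f is given by ||f|| = sup_{||x||=1} |f(x)|.
On span{e_1}, ||e_1|| = 1, so ||f|| = |f(e_1)| / ||e_1||
= |11| / 1 = 11.0000

11.0000


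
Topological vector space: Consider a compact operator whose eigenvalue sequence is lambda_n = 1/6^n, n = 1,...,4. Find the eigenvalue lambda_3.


The eigenvalue formula gives lambda_3 = 1/6^3
= 1/216
= 0.0046

0.0046


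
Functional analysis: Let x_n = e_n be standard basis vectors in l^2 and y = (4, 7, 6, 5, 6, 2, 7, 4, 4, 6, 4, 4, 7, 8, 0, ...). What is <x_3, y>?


x_3 = e_3 is the standard basis vector with 1 in position 3.
<x_3, y> = y_3 = 6
As n -> infinity, <x_n, y> -> 0, confirming weak convergence of (x_n) to 0.

6


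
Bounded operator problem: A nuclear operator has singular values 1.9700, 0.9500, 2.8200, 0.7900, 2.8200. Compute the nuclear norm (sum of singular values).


The nuclear norm is the sum of all singular values.
||T||_1 = 1.9700 + 0.9500 + 2.8200 + 0.7900 + 2.8200
= 9.3500

9.3500


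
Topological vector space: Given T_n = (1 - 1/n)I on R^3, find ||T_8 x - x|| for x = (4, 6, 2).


T_8 x - x = (1 - 1/8)x - x = -x/8
||x|| = sqrt(56) = 7.4833
||T_8 x - x|| = ||x||/8 = 7.4833/8 = 0.9354

0.9354
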